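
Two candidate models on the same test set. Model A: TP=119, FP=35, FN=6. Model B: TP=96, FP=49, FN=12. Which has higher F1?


Model A: P=119/154=0.7727, R=119/125=0.952, F1=2PR/(P+R)=2TP/(2TP+FP+FN)=238/279=0.853
Model B: P=96/145=0.6621, R=96/108=0.8889, F1=2PR/(P+R)=2TP/(2TP+FP+FN)=192/253=0.7589
0.853 > 0.7589 → Model A

Model A


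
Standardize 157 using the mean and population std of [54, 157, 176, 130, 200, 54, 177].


μ = 135.4286, σ = 55.1617
z = (157 - 135.4286)/55.1617 = 0.3911

0.3911


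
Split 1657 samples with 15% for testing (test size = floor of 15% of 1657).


Test = ⌊1657·15/100⌋ = 248
Train = 1657 - 248 = 1409

Train: 1409, Test: 248


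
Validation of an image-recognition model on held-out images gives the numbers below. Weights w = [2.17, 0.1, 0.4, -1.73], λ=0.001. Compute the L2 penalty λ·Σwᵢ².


‖w‖₂² = (2.17)² + (0.1)² + (0.4)² + (-1.73)²
     = 4.7089 + 0.01 + 0.16 + 2.9929
     = 7.8718
λ·‖w‖₂² = 0.001·7.8718 = 0.007872

0.007872


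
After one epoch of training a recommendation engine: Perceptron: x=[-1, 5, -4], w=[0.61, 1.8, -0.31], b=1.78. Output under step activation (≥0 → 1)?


z = (-1)·(0.61) + (5)·(1.8) + (-4)·(-0.31) + 1.78
  = 11.41
step(z) = 1 (z≥0)

1


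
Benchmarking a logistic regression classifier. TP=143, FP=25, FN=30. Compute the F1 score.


Precision = 143/168 = 0.8512
Recall = 143/173 = 0.8266
F1 = 2·P·R/(P+R) = 2·TP/(2·TP+FP+FN) = 286/(286+25+30) = 286/341 = 0.8387

0.8387


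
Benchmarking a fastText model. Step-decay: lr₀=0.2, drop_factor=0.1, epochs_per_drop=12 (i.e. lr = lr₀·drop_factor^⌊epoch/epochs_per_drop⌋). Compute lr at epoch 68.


n_drops = ⌊68/12⌋ = 5
lr = 0.2·0.1^5 = 0.2·0.00001 = 0.000002

0.000002


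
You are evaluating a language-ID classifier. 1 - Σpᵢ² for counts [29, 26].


Probabilities: [29/55, 26/55] ≈ [0.5273, 0.4727]
Σpᵢ² = (841 + 676)/55² = 1517/3025
Gini = 1 - Σpᵢ² = 1 - 1517/3025 = 0.4985

0.4985


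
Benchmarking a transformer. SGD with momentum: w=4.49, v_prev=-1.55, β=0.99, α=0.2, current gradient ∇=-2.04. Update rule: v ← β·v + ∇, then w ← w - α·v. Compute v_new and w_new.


v_new = 0.99·-1.55 - 2.04 = -1.5345 - 2.04 = -3.5745
w_new = 4.49 - 0.2·-3.5745 = 4.49 + 0.7149 = 5.2049

v_new=-3.5745, w_new=5.2049


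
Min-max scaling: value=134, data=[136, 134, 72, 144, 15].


min=15, max=144
(134-15)/(144-15) = 119/129 = 0.9225

0.9225


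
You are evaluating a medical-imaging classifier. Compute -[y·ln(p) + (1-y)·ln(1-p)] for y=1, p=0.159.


BCE = -[y·ln(p) + (1-y)·ln(1-p)]
= -1·ln(0.159) - 0
= -ln(0.159) = 1.8389

1.8389


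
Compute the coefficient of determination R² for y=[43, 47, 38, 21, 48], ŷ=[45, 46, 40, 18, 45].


ȳ = 39.4
SS_res = Σ(y-ŷ)² = 27
SS_tot = Σ(y-ȳ)² = 485.2
R² = 1 - SS_res/SS_tot = 1 - 0.0556 = 0.9444

0.9444


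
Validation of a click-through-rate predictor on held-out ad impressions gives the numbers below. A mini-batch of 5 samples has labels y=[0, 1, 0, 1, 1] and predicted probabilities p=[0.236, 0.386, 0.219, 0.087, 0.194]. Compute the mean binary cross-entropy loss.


L[0] = -ln(1-0.236) = -ln(0.764) = 0.2692
L[1] = -ln(0.386) = 0.9519
L[2] = -ln(1-0.219) = -ln(0.781) = 0.2472
L[3] = -ln(0.087) = 2.4418
L[4] = -ln(0.194) = 1.6399
mean = (0.2692 + 0.9519 + 0.2472 + 2.4418 + 1.6399)/5 = 1.11

1.11


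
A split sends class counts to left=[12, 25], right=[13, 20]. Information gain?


Parent = [25, 45], H_parent = 0.9403
H_left = 0.909 (n=37), H_right = 0.9673 (n=33)
H_children = (37/70)·0.909 + (33/70)·0.9673 = 0.9365
IG = 0.9403 - 0.9365 = 0.0038

0.0038


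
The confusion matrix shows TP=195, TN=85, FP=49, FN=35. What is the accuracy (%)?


Accuracy = (TP+TN)/(TP+TN+FP+FN)
= (195+85)/(364)
= 280/364 = 76.92%

76.92%


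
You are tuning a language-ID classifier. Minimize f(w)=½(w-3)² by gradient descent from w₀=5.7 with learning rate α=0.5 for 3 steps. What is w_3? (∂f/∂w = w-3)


step 1: grad = 5.7-3 = 2.7; w = 5.7 - 0.5·(2.7) = 4.35
step 2: grad = 4.35-3 = 1.35; w = 4.35 - 0.5·(1.35) = 3.675
step 3: grad = 3.675-3 = 0.675; w = 3.675 - 0.5·(0.675) = 3.3375

3.3375


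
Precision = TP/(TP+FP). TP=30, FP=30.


Precision = TP/(TP+FP)
= 30/(30+30)
= 30/60 = 50.0%

50.0%


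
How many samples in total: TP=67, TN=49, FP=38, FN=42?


Total = TP + TN + FP + FN
= 67 + 49 + 38 + 42
= 196
(Predicted positive: 105, predicted negative: 91)

196


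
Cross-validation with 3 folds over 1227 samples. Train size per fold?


Fold size = 1227/3 = 409
Training per fold = 1227 - 409 = 818

818


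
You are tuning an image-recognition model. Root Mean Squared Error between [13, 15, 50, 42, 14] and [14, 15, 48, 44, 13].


MSE = 10/5 = 2
RMSE = √(10/5) = 1.4142

1.4142


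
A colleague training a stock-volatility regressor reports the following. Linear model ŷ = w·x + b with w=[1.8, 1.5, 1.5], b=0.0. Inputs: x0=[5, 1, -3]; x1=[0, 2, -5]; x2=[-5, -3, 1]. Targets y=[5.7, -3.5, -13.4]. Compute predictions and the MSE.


ŷ0 = (1.8)·(5) + (1.5)·(1) + (1.5)·(-3) + 0.0 = 6.0
ŷ1 = (1.8)·(0) + (1.5)·(2) + (1.5)·(-5) + 0.0 = -4.5
ŷ2 = (1.8)·(-5) + (1.5)·(-3) + (1.5)·(1) + 0.0 = -12.0
errors² = [0.09, 1.0, 1.96]
MSE = 3.0500/3 = 1.0167

1.0167


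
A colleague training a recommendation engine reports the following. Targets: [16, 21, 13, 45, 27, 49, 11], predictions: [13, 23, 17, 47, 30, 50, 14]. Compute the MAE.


Absolute errors: |16-13|=3, |21-23|=2, |13-17|=4, |45-47|=2, |27-30|=3, |49-50|=1, |11-14|=3
Sum = 18
MAE = 18/7 = 18/7

18/7


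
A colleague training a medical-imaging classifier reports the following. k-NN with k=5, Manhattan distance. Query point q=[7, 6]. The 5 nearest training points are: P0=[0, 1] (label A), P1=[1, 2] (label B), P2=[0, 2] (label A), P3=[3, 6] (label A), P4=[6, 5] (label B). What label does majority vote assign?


d(q,P0) = 12  (label A)
d(q,P1) = 10  (label B)
d(q,P2) = 11  (label A)
d(q,P3) = 4  (label A)
d(q,P4) = 2  (label B)
Votes: A=3, B=2
Majority → A

A


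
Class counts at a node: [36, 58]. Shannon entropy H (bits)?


Probabilities: [36/94, 58/94] ≈ [0.383, 0.617]
H = -((36/94)·log₂(36/94) + (58/94)·log₂(58/94))
  = 0.9601 bits

0.9601 bits


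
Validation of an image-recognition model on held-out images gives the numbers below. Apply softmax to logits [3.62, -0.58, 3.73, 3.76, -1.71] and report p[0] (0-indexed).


Exponentials: e^3.62=37.3376, e^-0.58=0.5599, e^3.73=41.6791, e^3.76=42.9484, e^-1.71=0.1809
Sum = 122.7059
Softmax = [0.3043, 0.0046, 0.3397, 0.35, 0.0015]
p[0] = 37.3376/122.7059 = 0.3043

0.3043


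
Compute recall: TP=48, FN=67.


Recall = TP/(TP+FN)
= 48/(48+67)
= 48/115 = 41.74%

41.74%


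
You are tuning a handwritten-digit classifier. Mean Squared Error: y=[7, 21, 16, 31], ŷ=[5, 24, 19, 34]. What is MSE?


Squared errors: (7-5)²=4, (21-24)²=9, (16-19)²=9, (31-34)²=9
Sum = 31
MSE = 31/4 = 31/4

31/4


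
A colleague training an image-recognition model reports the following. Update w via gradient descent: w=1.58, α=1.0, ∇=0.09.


w_new = w - α·∇
= 1.58 - 1.0·0.09
= 1.58 - 0.09
= 1.49

1.49


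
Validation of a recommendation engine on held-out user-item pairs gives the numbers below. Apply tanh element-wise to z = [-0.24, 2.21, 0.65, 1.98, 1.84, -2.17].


tanh(-0.24) = -0.2355
tanh(2.21) = 0.9762
tanh(0.65) = 0.5717
tanh(1.98) = 0.9626
tanh(1.84) = 0.9508
tanh(-2.17) = -0.9743
result = [-0.2355, 0.9762, 0.5717, 0.9626, 0.9508, -0.9743]

[-0.2355, 0.9762, 0.5717, 0.9626, 0.9508, -0.9743]


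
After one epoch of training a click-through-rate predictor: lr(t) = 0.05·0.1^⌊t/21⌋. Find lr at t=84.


n_drops = ⌊84/21⌋ = 4
lr = 0.05·0.1^4 = 0.05·0.0001 = 0.000005

0.000005


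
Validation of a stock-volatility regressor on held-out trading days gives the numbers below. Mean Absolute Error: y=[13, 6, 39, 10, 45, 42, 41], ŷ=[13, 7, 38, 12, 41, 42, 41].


Absolute errors: |13-13|=0, |6-7|=1, |39-38|=1, |10-12|=2, |45-41|=4, |42-42|=0, |41-41|=0
Sum = 8
MAE = 8/7 = 8/7

8/7


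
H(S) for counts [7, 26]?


Probabilities: [7/33, 26/33] ≈ [0.2121, 0.7879]
H = -((7/33)·log₂(7/33) + (26/33)·log₂(26/33))
  = 0.7455 bits

0.7455 bits


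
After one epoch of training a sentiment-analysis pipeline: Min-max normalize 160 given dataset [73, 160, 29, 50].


min=29, max=160
(160-29)/(160-29) = 131/131 = 1.0

1.0


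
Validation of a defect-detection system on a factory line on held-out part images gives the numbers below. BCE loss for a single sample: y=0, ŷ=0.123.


BCE = -[y·ln(p) + (1-y)·ln(1-p)]
= -0 - 1·ln(1-0.123)
= -ln(0.877) = 0.1312

0.1312


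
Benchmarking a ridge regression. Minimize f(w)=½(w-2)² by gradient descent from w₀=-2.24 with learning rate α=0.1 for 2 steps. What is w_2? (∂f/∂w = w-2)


step 1: grad = -2.24-2 = -4.24; w = -2.24 - 0.1·(-4.24) = -1.816
step 2: grad = -1.816-2 = -3.816; w = -1.816 - 0.1·(-3.816) = -1.4344

-1.4344


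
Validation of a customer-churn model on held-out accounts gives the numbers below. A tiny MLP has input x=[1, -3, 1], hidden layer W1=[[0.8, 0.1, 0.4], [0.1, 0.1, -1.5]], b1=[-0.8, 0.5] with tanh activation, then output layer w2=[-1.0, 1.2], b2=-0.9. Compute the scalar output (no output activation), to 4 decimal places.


z1[0] = (0.8)·(1) + (0.1)·(-3) + (0.4)·(1) - 0.8 = 0.1
z1[1] = (0.1)·(1) + (0.1)·(-3) + (-1.5)·(1) + 0.5 = -1.2
h = tanh(z1) = [0.0997, -0.8337]
output = (-1.0)·(0.0997) + (1.2)·(-0.8337) - 0.9 = -2.0001

-2.0001


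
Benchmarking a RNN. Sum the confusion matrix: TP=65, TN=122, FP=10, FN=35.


Total = TP + TN + FP + FN
= 65 + 122 + 10 + 35
= 232
(Predicted positive: 75, predicted negative: 157)

232


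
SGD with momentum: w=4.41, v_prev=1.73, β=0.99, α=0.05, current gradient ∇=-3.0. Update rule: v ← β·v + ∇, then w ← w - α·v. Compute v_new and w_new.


v_new = 0.99·1.73 - 3.0 = 1.7127 - 3.0 = -1.2873
w_new = 4.41 - 0.05·-1.2873 = 4.41 + 0.064365 = 4.474365

v_new=-1.2873, w_new=4.474365


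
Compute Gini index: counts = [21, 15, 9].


Probabilities: [21/45, 15/45, 9/45] ≈ [0.4667, 0.3333, 0.2]
Σpᵢ² = (441 + 225 + 81)/45² = 747/2025
Gini = 1 - Σpᵢ² = 1 - 747/2025 = 0.6311

0.6311


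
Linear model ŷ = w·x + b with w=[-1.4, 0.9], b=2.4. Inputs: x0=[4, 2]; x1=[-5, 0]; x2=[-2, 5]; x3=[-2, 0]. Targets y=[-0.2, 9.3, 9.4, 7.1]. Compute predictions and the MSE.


ŷ0 = (-1.4)·(4) + (0.9)·(2) + 2.4 = -1.4
ŷ1 = (-1.4)·(-5) + (0.9)·(0) + 2.4 = 9.4
ŷ2 = (-1.4)·(-2) + (0.9)·(5) + 2.4 = 9.7
ŷ3 = (-1.4)·(-2) + (0.9)·(0) + 2.4 = 5.2
errors² = [1.44, 0.01, 0.09, 3.61]
MSE = 5.1500/4 = 1.2875

1.2875


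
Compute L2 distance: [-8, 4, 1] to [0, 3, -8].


d = √((-8-0)² + (4-3)² + (1+ 8)²)
  = √(64 + 1 + 81)
  = √146 = 12.083

12.083


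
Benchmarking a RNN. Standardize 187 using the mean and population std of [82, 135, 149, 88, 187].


μ = 128.2, σ = 39.2092
z = (187 - 128.2)/39.2092 = 1.4996

1.4996


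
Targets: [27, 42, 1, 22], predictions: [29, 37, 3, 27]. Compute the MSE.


Squared errors: (27-29)²=4, (42-37)²=25, (1-3)²=4, (22-27)²=25
Sum = 58
MSE = 58/4 = 29/2

29/2


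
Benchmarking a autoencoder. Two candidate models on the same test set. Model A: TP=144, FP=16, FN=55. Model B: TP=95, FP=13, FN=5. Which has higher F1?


Model A: P=144/160=0.9, R=144/199=0.7236, F1=2PR/(P+R)=2TP/(2TP+FP+FN)=288/359=0.8022
Model B: P=95/108=0.8796, R=95/100=0.95, F1=2PR/(P+R)=2TP/(2TP+FP+FN)=190/208=0.9135
0.8022 < 0.9135 → Model B

Model B


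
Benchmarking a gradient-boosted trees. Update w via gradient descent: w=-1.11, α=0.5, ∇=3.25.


w_new = w - α·∇
= -1.11 - 0.5·3.25
= -1.11 - 1.625
= -2.735

-2.735


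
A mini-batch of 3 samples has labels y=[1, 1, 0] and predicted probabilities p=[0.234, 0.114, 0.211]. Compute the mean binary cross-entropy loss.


L[0] = -ln(0.234) = 1.4524
L[1] = -ln(0.114) = 2.1716
L[2] = -ln(1-0.211) = -ln(0.789) = 0.237
mean = (1.4524 + 2.1716 + 0.237)/3 = 1.287

1.287


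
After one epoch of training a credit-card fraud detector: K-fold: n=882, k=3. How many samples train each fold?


Fold size = 882/3 = 294
Training per fold = 882 - 294 = 588

588


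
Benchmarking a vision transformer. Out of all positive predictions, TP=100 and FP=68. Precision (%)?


Precision = TP/(TP+FP)
= 100/(100+68)
= 100/168 = 59.52%

59.52%


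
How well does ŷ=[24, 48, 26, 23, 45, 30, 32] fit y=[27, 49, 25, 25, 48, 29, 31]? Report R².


ȳ = 33.4286
SS_res = Σ(y-ŷ)² = 26
SS_tot = Σ(y-ȳ)² = 663.71
R² = 1 - SS_res/SS_tot = 1 - 0.0392 = 0.9608

0.9608


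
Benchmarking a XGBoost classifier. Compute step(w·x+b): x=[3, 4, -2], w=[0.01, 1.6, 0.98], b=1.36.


z = (3)·(0.01) + (4)·(1.6) + (-2)·(0.98) + 1.36
  = 5.83
step(z) = 1 (z≥0)

1


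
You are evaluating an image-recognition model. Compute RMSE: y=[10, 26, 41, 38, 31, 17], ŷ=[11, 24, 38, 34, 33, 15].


MSE = 38/6 = 6.3333
RMSE = √(38/6) = 2.5166

2.5166


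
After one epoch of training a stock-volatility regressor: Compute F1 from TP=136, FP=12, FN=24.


Precision = 136/148 = 0.9189
Recall = 136/160 = 0.85
F1 = 2·P·R/(P+R) = 2·TP/(2·TP+FP+FN) = 272/(272+12+24) = 272/308 = 0.8831

0.8831


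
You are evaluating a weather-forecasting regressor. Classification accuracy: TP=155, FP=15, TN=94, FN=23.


Accuracy = (TP+TN)/(TP+TN+FP+FN)
= (155+94)/(287)
= 249/287 = 86.76%

86.76%


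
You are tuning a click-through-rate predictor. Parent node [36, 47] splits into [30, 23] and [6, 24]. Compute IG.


Parent = [36, 47], H_parent = 0.9873
H_left = 0.9874 (n=53), H_right = 0.7219 (n=30)
H_children = (53/83)·0.9874 + (30/83)·0.7219 = 0.8914
IG = 0.9873 - 0.8914 = 0.0959

0.0959


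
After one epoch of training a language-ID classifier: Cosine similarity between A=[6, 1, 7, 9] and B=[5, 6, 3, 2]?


A·B = 6·5 + 1·6 + 7·3 + 9·2 = 75
‖A‖ = √167 = 12.9228, ‖B‖ = √74 = 8.6023
cos = 75/(√167·√74) = 75/√12358 = 0.6747

0.6747


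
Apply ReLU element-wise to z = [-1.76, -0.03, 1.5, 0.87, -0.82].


ReLU(-1.76) = max(0, -1.76) = 0.0
ReLU(-0.03) = max(0, -0.03) = 0.0
ReLU(1.5) = max(0, 1.5) = 1.5
ReLU(0.87) = max(0, 0.87) = 0.87
ReLU(-0.82) = max(0, -0.82) = 0.0
result = [0.0, 0.0, 1.5, 0.87, 0.0]

[0.0, 0.0, 1.5, 0.87, 0.0]


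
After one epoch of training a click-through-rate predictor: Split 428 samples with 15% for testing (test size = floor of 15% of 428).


Test = ⌊428·15/100⌋ = 64
Train = 428 - 64 = 364

Train: 364, Test: 64


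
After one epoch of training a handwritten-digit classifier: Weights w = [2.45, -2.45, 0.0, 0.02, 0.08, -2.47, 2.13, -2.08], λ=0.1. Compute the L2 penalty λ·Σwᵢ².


‖w‖₂² = (2.45)² + (-2.45)² + (0.0)² + (0.02)² + (0.08)² + (-2.47)² + (2.13)² + (-2.08)²
     = 6.0025 + 6.0025 + 0 + 0.0004 + 0.0064 + 6.1009 + 4.5369 + 4.3264
     = 26.976
λ·‖w‖₂² = 0.1·26.976 = 2.6976

2.6976


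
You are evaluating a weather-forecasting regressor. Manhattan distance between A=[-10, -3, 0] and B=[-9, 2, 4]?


d = |-10+ 9| + |-3-2| + |0-4|
  = 1 + 5 + 4
  = 10

10


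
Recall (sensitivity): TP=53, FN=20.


Recall = TP/(TP+FN)
= 53/(53+20)
= 53/73 = 72.6%

72.6%


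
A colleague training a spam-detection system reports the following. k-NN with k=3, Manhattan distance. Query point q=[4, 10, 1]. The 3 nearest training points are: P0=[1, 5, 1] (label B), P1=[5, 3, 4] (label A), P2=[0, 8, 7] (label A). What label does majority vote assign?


d(q,P0) = 8  (label B)
d(q,P1) = 11  (label A)
d(q,P2) = 12  (label A)
Votes: A=2, B=1
Majority → A

A


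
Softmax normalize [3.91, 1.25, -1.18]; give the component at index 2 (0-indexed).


Exponentials: e^3.91=49.899, e^1.25=3.4903, e^-1.18=0.3073
Sum = 53.6966
Softmax = [0.9293, 0.065, 0.0057]
p[2] = 0.3073/53.6966 = 0.0057

0.0057


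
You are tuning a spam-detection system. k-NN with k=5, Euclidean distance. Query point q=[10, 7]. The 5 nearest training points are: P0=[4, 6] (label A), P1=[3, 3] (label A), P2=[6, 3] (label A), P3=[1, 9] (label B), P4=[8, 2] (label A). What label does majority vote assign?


d(q,P0) = 6.0828  (label A)
d(q,P1) = 8.0623  (label A)
d(q,P2) = 5.6569  (label A)
d(q,P3) = 9.2195  (label B)
d(q,P4) = 5.3852  (label A)
Votes: A=4, B=1
Majority → A

A


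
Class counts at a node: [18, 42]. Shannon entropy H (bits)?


Probabilities: [18/60, 42/60] ≈ [0.3, 0.7]
H = -((18/60)·log₂(18/60) + (42/60)·log₂(42/60))
  = 0.8813 bits

0.8813 bits


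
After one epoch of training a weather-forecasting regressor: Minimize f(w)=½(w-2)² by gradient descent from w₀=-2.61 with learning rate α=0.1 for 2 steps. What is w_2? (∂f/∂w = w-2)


step 1: grad = -2.61-2 = -4.61; w = -2.61 - 0.1·(-4.61) = -2.149
step 2: grad = -2.149-2 = -4.149; w = -2.149 - 0.1·(-4.149) = -1.7341

-1.7341


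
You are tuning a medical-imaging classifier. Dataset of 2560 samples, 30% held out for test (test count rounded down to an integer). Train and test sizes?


Test = ⌊2560·30/100⌋ = 768
Train = 2560 - 768 = 1792

Train: 1792, Test: 768


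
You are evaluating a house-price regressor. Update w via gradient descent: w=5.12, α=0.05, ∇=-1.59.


w_new = w - α·∇
= 5.12 - 0.05·-1.59
= 5.12 + 0.0795
= 5.1995

5.1995


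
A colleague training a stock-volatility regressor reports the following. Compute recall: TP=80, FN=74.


Recall = TP/(TP+FN)
= 80/(80+74)
= 80/154 = 51.95%

51.95%


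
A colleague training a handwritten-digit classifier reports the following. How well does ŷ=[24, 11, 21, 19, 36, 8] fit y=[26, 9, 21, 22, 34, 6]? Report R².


ȳ = 19.6667
SS_res = Σ(y-ŷ)² = 25
SS_tot = Σ(y-ȳ)² = 553.33
R² = 1 - SS_res/SS_tot = 1 - 0.0452 = 0.9548

0.9548


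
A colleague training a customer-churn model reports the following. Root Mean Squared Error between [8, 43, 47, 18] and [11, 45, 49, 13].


MSE = 42/4 = 10.5
RMSE = √(42/4) = 3.2404

3.2404


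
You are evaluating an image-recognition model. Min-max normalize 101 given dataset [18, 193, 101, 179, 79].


min=18, max=193
(101-18)/(193-18) = 83/175 = 0.4743

0.4743


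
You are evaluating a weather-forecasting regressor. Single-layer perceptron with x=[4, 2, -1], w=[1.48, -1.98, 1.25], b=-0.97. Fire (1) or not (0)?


z = (4)·(1.48) + (2)·(-1.98) + (-1)·(1.25) - 0.97
  = -0.26
step(z) = 0 (z<0)

0


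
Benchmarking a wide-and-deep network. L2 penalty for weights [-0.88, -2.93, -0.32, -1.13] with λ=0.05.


‖w‖₂² = (-0.88)² + (-2.93)² + (-0.32)² + (-1.13)²
     = 0.7744 + 8.5849 + 0.1024 + 1.2769
     = 10.7386
λ·‖w‖₂² = 0.05·10.7386 = 0.53693

0.53693


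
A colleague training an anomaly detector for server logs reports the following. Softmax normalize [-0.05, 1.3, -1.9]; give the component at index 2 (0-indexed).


Exponentials: e^-0.05=0.9512, e^1.3=3.6693, e^-1.9=0.1496
Sum = 4.7701
Softmax = [0.1994, 0.7692, 0.0314]
p[2] = 0.1496/4.7701 = 0.0314

0.0314


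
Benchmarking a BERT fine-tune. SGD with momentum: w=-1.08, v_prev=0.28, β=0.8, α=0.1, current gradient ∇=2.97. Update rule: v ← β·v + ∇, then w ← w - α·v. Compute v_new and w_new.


v_new = 0.8·0.28 + 2.97 = 0.224 + 2.97 = 3.194
w_new = -1.08 - 0.1·3.194 = -1.08 - 0.3194 = -1.3994

v_new=3.194, w_new=-1.3994


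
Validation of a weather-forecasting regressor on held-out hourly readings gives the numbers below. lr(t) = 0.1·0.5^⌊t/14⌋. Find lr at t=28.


n_drops = ⌊28/14⌋ = 2
lr = 0.1·0.5^2 = 0.1·0.25 = 0.025

0.025


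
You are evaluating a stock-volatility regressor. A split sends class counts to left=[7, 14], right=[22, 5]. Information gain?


Parent = [29, 19], H_parent = 0.9685
H_left = 0.9183 (n=21), H_right = 0.6913 (n=27)
H_children = (21/48)·0.9183 + (27/48)·0.6913 = 0.7906
IG = 0.9685 - 0.7906 = 0.1779

0.1779


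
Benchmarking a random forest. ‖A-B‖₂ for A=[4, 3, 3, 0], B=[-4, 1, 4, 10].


d = √((4+ 4)² + (3-1)² + (3-4)² + (0-10)²)
  = √(64 + 4 + 1 + 100)
  = √169 = 13.0

13.0


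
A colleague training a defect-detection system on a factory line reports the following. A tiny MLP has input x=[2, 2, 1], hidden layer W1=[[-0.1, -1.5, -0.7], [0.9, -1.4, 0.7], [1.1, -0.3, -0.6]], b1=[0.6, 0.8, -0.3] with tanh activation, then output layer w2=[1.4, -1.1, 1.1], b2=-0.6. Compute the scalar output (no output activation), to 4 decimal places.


z1[0] = (-0.1)·(2) + (-1.5)·(2) + (-0.7)·(1) + 0.6 = -3.3
z1[1] = (0.9)·(2) + (-1.4)·(2) + (0.7)·(1) + 0.8 = 0.5
z1[2] = (1.1)·(2) + (-0.3)·(2) + (-0.6)·(1) - 0.3 = 0.7
h = tanh(z1) = [-0.9973, 0.4621, 0.6044]
output = (1.4)·(-0.9973) + (-1.1)·(0.4621) + (1.1)·(0.6044) - 0.6 = -1.8397

-1.8397


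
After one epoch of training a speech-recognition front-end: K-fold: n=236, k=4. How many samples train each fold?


Fold size = 236/4 = 59
Training per fold = 236 - 59 = 177

177


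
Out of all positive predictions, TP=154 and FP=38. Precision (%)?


Precision = TP/(TP+FP)
= 154/(154+38)
= 154/192 = 80.21%

80.21%


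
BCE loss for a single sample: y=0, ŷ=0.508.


BCE = -[y·ln(p) + (1-y)·ln(1-p)]
= -0 - 1·ln(1-0.508)
= -ln(0.492) = 0.7093

0.7093


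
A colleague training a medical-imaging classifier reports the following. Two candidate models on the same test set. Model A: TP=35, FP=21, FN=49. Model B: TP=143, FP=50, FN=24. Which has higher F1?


Model A: P=35/56=0.625, R=35/84=0.4167, F1=2PR/(P+R)=2TP/(2TP+FP+FN)=70/140=0.5
Model B: P=143/193=0.7409, R=143/167=0.8563, F1=2PR/(P+R)=2TP/(2TP+FP+FN)=286/360=0.7944
0.5 < 0.7944 → Model B

Model B


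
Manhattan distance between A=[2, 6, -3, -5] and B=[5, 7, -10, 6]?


d = |2-5| + |6-7| + |-3+ 10| + |-5-6|
  = 3 + 1 + 7 + 11
  = 22

22


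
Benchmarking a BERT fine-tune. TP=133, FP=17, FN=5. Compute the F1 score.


Precision = 133/150 = 0.8867
Recall = 133/138 = 0.9638
F1 = 2·P·R/(P+R) = 2·TP/(2·TP+FP+FN) = 266/(266+17+5) = 266/288 = 0.9236

0.9236


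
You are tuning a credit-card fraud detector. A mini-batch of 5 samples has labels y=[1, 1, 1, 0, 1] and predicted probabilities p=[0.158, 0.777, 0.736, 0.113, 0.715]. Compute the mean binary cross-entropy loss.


L[0] = -ln(0.158) = 1.8452
L[1] = -ln(0.777) = 0.2523
L[2] = -ln(0.736) = 0.3065
L[3] = -ln(1-0.113) = -ln(0.887) = 0.1199
L[4] = -ln(0.715) = 0.3355
mean = (1.8452 + 0.2523 + 0.3065 + 0.1199 + 0.3355)/5 = 0.5719

0.5719


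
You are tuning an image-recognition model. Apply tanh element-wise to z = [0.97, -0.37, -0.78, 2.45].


tanh(0.97) = 0.7487
tanh(-0.37) = -0.354
tanh(-0.78) = -0.6527
tanh(2.45) = 0.9852
result = [0.7487, -0.354, -0.6527, 0.9852]

[0.7487, -0.354, -0.6527, 0.9852]


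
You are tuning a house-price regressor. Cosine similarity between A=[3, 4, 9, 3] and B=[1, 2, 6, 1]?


A·B = 3·1 + 4·2 + 9·6 + 3·1 = 68
‖A‖ = √115 = 10.7238, ‖B‖ = √42 = 6.4807
cos = 68/(√115·√42) = 68/√4830 = 0.9784

0.9784


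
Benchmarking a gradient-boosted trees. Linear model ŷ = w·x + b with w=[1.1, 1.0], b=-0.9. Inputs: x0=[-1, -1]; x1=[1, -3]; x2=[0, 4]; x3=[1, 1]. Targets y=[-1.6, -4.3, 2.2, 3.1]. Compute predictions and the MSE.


ŷ0 = (1.1)·(-1) + (1.0)·(-1) - 0.9 = -3.0
ŷ1 = (1.1)·(1) + (1.0)·(-3) - 0.9 = -2.8
ŷ2 = (1.1)·(0) + (1.0)·(4) - 0.9 = 3.1
ŷ3 = (1.1)·(1) + (1.0)·(1) - 0.9 = 1.2
errors² = [1.96, 2.25, 0.81, 3.61]
MSE = 8.6300/4 = 2.1575

2.1575


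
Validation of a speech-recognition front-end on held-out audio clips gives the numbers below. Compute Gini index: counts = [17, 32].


Probabilities: [17/49, 32/49] ≈ [0.3469, 0.6531]
Σpᵢ² = (289 + 1024)/49² = 1313/2401
Gini = 1 - Σpᵢ² = 1 - 1313/2401 = 0.4531

0.4531


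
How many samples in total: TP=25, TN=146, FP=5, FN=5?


Total = TP + TN + FP + FN
= 25 + 146 + 5 + 5
= 181
(Predicted positive: 30, predicted negative: 151)

181


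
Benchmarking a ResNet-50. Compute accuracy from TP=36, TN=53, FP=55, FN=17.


Accuracy = (TP+TN)/(TP+TN+FP+FN)
= (36+53)/(161)
= 89/161 = 55.28%

55.28%


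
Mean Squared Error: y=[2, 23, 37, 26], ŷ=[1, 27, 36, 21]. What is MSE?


Squared errors: (2-1)²=1, (23-27)²=16, (37-36)²=1, (26-21)²=25
Sum = 43
MSE = 43/4 = 43/4

43/4


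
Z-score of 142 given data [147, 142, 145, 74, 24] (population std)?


μ = 106.4, σ = 49.4878
z = (142 - 106.4)/49.4878 = 0.7194

0.7194


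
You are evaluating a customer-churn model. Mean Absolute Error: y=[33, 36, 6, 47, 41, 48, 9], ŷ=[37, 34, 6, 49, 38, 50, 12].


Absolute errors: |33-37|=4, |36-34|=2, |6-6|=0, |47-49|=2, |41-38|=3, |48-50|=2, |9-12|=3
Sum = 16
MAE = 16/7 = 16/7

16/7


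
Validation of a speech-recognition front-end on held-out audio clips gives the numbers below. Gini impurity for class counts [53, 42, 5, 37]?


Probabilities: [53/137, 42/137, 5/137, 37/137] ≈ [0.3869, 0.3066, 0.0365, 0.2701]
Σpᵢ² = (2809 + 1764 + 25 + 1369)/137² = 5967/18769
Gini = 1 - Σpᵢ² = 1 - 5967/18769 = 0.6821

0.6821


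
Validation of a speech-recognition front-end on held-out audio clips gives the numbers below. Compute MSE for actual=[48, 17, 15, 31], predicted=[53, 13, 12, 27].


Squared errors: (48-53)²=25, (17-13)²=16, (15-12)²=9, (31-27)²=16
Sum = 66
MSE = 66/4 = 33/2

33/2


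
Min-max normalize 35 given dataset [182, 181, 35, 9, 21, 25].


min=9, max=182
(35-9)/(182-9) = 26/173 = 0.1503

0.1503


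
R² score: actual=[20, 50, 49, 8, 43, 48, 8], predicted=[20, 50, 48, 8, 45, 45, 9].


ȳ = 32.2857
SS_res = Σ(y-ŷ)² = 15
SS_tot = Σ(y-ȳ)² = 2285.43
R² = 1 - SS_res/SS_tot = 1 - 0.0066 = 0.9934

0.9934


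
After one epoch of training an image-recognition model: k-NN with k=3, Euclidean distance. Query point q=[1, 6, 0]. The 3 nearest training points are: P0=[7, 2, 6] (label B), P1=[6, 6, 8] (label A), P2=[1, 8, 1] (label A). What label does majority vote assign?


d(q,P0) = 9.3808  (label B)
d(q,P1) = 9.434  (label A)
d(q,P2) = 2.2361  (label A)
Votes: A=2, B=1
Majority → A

A


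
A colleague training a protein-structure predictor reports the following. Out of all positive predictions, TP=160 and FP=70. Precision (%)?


Precision = TP/(TP+FP)
= 160/(160+70)
= 160/230 = 69.57%

69.57%


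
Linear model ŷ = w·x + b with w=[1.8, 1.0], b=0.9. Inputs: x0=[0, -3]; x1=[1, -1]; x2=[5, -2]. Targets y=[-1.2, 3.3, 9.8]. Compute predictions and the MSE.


ŷ0 = (1.8)·(0) + (1.0)·(-3) + 0.9 = -2.1
ŷ1 = (1.8)·(1) + (1.0)·(-1) + 0.9 = 1.7
ŷ2 = (1.8)·(5) + (1.0)·(-2) + 0.9 = 7.9
errors² = [0.81, 2.56, 3.61]
MSE = 6.9800/3 = 2.3267

2.3267


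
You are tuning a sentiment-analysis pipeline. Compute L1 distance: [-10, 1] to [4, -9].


d = |-10-4| + |1+ 9|
  = 14 + 10
  = 24

24


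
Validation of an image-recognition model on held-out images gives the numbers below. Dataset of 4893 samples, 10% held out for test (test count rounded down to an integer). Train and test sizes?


Test = ⌊4893·10/100⌋ = 489
Train = 4893 - 489 = 4404

Train: 4404, Test: 489


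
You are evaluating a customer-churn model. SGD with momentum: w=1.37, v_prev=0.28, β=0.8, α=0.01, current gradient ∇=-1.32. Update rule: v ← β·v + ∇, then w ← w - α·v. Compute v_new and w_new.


v_new = 0.8·0.28 - 1.32 = 0.224 - 1.32 = -1.096
w_new = 1.37 - 0.01·-1.096 = 1.37 + 0.01096 = 1.38096

v_new=-1.096, w_new=1.38096


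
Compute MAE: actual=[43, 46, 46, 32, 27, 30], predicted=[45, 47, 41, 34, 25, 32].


Absolute errors: |43-45|=2, |46-47|=1, |46-41|=5, |32-34|=2, |27-25|=2, |30-32|=2
Sum = 14
MAE = 14/6 = 7/3

7/3


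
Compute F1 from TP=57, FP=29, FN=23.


Precision = 57/86 = 0.6628
Recall = 57/80 = 0.7125
F1 = 2·P·R/(P+R) = 2·TP/(2·TP+FP+FN) = 114/(114+29+23) = 114/166 = 0.6867

0.6867


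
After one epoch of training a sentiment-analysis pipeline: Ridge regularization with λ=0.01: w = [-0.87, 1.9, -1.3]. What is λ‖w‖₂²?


‖w‖₂² = (-0.87)² + (1.9)² + (-1.3)²
     = 0.7569 + 3.61 + 1.69
     = 6.0569
λ·‖w‖₂² = 0.01·6.0569 = 0.060569

0.060569


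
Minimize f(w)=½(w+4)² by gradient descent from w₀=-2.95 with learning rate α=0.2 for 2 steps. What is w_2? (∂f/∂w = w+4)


step 1: grad = -2.95+4 = 1.05; w = -2.95 - 0.2·(1.05) = -3.16
step 2: grad = -3.16+4 = 0.84; w = -3.16 - 0.2·(0.84) = -3.328

-3.328


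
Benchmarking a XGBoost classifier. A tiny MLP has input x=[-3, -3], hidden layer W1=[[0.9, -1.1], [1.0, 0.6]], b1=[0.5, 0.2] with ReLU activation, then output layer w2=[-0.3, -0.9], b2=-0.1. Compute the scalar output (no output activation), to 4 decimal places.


z1[0] = (0.9)·(-3) + (-1.1)·(-3) + 0.5 = 1.1
z1[1] = (1.0)·(-3) + (0.6)·(-3) + 0.2 = -4.6
h = ReLU(z1) = [1.1, 0.0]
output = (-0.3)·(1.1) + (-0.9)·(0.0) - 0.1 = -0.43

-0.43


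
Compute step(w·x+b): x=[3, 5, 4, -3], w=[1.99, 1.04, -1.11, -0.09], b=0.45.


z = (3)·(1.99) + (5)·(1.04) + (4)·(-1.11) + (-3)·(-0.09) + 0.45
  = 7.45
step(z) = 1 (z≥0)

1


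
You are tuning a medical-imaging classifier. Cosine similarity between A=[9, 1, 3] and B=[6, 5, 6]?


A·B = 9·6 + 1·5 + 3·6 = 77
‖A‖ = √91 = 9.5394, ‖B‖ = √97 = 9.8489
cos = 77/(√91·√97) = 77/√8827 = 0.8196

0.8196


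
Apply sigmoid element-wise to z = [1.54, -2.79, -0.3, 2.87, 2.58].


σ(1.54) = 1/(1+e^-1.54) = 0.8235
σ(-2.79) = 1/(1+e^2.79) = 0.0579
σ(-0.3) = 1/(1+e^0.3) = 0.4256
σ(2.87) = 1/(1+e^-2.87) = 0.9463
σ(2.58) = 1/(1+e^-2.58) = 0.9296
result = [0.8235, 0.0579, 0.4256, 0.9463, 0.9296]

[0.8235, 0.0579, 0.4256, 0.9463, 0.9296]


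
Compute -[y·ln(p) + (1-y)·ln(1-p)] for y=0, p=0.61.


BCE = -[y·ln(p) + (1-y)·ln(1-p)]
= -0 - 1·ln(1-0.61)
= -ln(0.39) = 0.9416

0.9416


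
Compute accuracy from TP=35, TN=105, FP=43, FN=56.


Accuracy = (TP+TN)/(TP+TN+FP+FN)
= (35+105)/(239)
= 140/239 = 58.58%

58.58%


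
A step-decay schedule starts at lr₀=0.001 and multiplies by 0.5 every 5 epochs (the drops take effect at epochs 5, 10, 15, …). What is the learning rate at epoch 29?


n_drops = ⌊29/5⌋ = 5
lr = 0.001·0.5^5 = 0.001·0.03125 = 0.00003125

0.00003125


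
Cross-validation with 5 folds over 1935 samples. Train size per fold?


Fold size = 1935/5 = 387
Training per fold = 1935 - 387 = 1548

1548


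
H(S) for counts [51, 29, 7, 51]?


Probabilities: [51/138, 29/138, 7/138, 51/138] ≈ [0.3696, 0.2101, 0.0507, 0.3696]
H = -((51/138)·log₂(51/138) + (29/138)·log₂(29/138) + (7/138)·log₂(7/138) + (51/138)·log₂(51/138))
  = 1.7526 bits

1.7526 bits


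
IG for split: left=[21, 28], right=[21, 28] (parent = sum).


Parent = [42, 56], H_parent = 0.9852
H_left = 0.9852 (n=49), H_right = 0.9852 (n=49)
H_children = (49/98)·0.9852 + (49/98)·0.9852 = 0.9852
IG = 0.9852 - 0.9852 = 0.0

0.0


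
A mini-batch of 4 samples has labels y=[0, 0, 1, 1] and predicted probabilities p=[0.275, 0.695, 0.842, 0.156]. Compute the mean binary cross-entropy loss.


L[0] = -ln(1-0.275) = -ln(0.725) = 0.3216
L[1] = -ln(1-0.695) = -ln(0.305) = 1.1874
L[2] = -ln(0.842) = 0.172
L[3] = -ln(0.156) = 1.8579
mean = (0.3216 + 1.1874 + 0.172 + 1.8579)/4 = 0.8847

0.8847


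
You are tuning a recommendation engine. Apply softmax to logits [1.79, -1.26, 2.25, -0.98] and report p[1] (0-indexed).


Exponentials: e^1.79=5.9895, e^-1.26=0.2837, e^2.25=9.4877, e^-0.98=0.3753
Sum = 16.1362
Softmax = [0.3712, 0.0176, 0.588, 0.0233]
p[1] = 0.2837/16.1362 = 0.0176

0.0176


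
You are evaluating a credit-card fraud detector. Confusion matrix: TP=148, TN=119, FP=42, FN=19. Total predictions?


Total = TP + TN + FP + FN
= 148 + 119 + 42 + 19
= 328
(Predicted positive: 190, predicted negative: 138)

328


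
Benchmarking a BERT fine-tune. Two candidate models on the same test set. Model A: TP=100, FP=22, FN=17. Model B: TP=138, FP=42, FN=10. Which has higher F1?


Model A: P=100/122=0.8197, R=100/117=0.8547, F1=2PR/(P+R)=2TP/(2TP+FP+FN)=200/239=0.8368
Model B: P=138/180=0.7667, R=138/148=0.9324, F1=2PR/(P+R)=2TP/(2TP+FP+FN)=276/328=0.8415
0.8368 < 0.8415 → Model B

Model B


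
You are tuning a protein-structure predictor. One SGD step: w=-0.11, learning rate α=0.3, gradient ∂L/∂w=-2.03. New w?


w_new = w - α·∇
= -0.11 - 0.3·-2.03
= -0.11 + 0.609
= 0.499

0.499


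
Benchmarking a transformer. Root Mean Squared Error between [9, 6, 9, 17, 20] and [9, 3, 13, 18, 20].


MSE = 26/5 = 5.2
RMSE = √(26/5) = 2.2804

2.2804


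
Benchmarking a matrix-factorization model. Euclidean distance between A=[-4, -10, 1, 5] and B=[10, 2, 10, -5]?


d = √((-4-10)² + (-10-2)² + (1-10)² + (5+ 5)²)
  = √(196 + 144 + 81 + 100)
  = √521 = 22.8254

22.8254


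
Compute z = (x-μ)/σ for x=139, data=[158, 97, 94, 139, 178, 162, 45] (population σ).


μ = 124.7143, σ = 44.0899
z = (139 - 124.7143)/44.0899 = 0.324

0.324


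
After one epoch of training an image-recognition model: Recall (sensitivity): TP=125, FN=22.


Recall = TP/(TP+FN)
= 125/(125+22)
= 125/147 = 85.03%

85.03%


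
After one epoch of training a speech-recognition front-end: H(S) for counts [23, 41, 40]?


Probabilities: [23/104, 41/104, 40/104] ≈ [0.2212, 0.3942, 0.3846]
H = -((23/104)·log₂(23/104) + (41/104)·log₂(41/104) + (40/104)·log₂(40/104))
  = 1.541 bits

1.541 bits


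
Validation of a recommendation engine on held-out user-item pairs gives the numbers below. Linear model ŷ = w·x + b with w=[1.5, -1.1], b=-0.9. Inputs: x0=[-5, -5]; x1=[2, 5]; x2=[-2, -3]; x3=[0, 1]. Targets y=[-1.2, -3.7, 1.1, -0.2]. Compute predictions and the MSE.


ŷ0 = (1.5)·(-5) + (-1.1)·(-5) - 0.9 = -2.9
ŷ1 = (1.5)·(2) + (-1.1)·(5) - 0.9 = -3.4
ŷ2 = (1.5)·(-2) + (-1.1)·(-3) - 0.9 = -0.6
ŷ3 = (1.5)·(0) + (-1.1)·(1) - 0.9 = -2.0
errors² = [2.89, 0.09, 2.89, 3.24]
MSE = 9.1100/4 = 2.2775

2.2775


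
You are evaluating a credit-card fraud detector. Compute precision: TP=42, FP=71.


Precision = TP/(TP+FP)
= 42/(42+71)
= 42/113 = 37.17%

37.17%


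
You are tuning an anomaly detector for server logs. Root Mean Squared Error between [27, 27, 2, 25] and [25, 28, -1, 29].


MSE = 30/4 = 7.5
RMSE = √(30/4) = 2.7386

2.7386


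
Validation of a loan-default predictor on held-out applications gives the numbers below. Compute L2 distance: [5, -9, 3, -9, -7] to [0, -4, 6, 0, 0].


d = √((5-0)² + (-9+ 4)² + (3-6)² + (-9-0)² + (-7-0)²)
  = √(25 + 25 + 9 + 81 + 49)
  = √189 = 13.7477

13.7477


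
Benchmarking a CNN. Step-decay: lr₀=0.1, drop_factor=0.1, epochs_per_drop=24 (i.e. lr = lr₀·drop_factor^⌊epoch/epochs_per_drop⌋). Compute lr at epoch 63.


n_drops = ⌊63/24⌋ = 2
lr = 0.1·0.1^2 = 0.1·0.01 = 0.001

0.001


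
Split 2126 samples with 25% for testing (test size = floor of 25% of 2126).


Test = ⌊2126·25/100⌋ = 531
Train = 2126 - 531 = 1595

Train: 1595, Test: 531


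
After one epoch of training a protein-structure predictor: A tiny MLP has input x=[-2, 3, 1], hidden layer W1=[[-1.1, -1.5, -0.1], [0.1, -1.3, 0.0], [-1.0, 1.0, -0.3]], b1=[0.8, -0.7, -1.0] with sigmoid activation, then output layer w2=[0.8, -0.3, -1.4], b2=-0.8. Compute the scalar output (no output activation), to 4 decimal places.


z1[0] = (-1.1)·(-2) + (-1.5)·(3) + (-0.1)·(1) + 0.8 = -1.6
z1[1] = (0.1)·(-2) + (-1.3)·(3) + (0.0)·(1) - 0.7 = -4.8
z1[2] = (-1.0)·(-2) + (1.0)·(3) + (-0.3)·(1) - 1.0 = 3.7
h = sigmoid(z1) = [0.168, 0.0082, 0.9759]
output = (0.8)·(0.168) + (-0.3)·(0.0082) + (-1.4)·(0.9759) - 0.8 = -2.0343

-2.0343


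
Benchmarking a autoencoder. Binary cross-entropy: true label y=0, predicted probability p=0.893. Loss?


BCE = -[y·ln(p) + (1-y)·ln(1-p)]
= -0 - 1·ln(1-0.893)
= -ln(0.107) = 2.2349

2.2349


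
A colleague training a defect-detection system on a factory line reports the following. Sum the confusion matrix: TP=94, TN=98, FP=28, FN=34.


Total = TP + TN + FP + FN
= 94 + 98 + 28 + 34
= 254
(Predicted positive: 122, predicted negative: 132)

254


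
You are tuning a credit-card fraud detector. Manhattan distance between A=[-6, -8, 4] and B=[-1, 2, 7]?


d = |-6+ 1| + |-8-2| + |4-7|
  = 5 + 10 + 3
  = 18

18


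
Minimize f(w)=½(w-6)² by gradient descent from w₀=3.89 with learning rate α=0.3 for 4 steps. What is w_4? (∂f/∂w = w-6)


step 1: grad = 3.89-6 = -2.11; w = 3.89 - 0.3·(-2.11) = 4.523
step 2: grad = 4.523-6 = -1.477; w = 4.523 - 0.3·(-1.477) = 4.9661
step 3: grad = 4.9661-6 = -1.0339; w = 4.9661 - 0.3·(-1.0339) = 5.27627
step 4: grad = 5.27627-6 = -0.72373; w = 5.27627 - 0.3·(-0.72373) = 5.493389

5.493389


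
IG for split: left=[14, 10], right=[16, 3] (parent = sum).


Parent = [30, 13], H_parent = 0.8841
H_left = 0.9799 (n=24), H_right = 0.6292 (n=19)
H_children = (24/43)·0.9799 + (19/43)·0.6292 = 0.8249
IG = 0.8841 - 0.8249 = 0.0592

0.0592


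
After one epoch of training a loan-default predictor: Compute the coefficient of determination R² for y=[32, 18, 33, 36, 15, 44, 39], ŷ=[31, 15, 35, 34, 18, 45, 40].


ȳ = 31
SS_res = Σ(y-ŷ)² = 29
SS_tot = Σ(y-ȳ)² = 688
R² = 1 - SS_res/SS_tot = 1 - 0.0422 = 0.9578

0.9578


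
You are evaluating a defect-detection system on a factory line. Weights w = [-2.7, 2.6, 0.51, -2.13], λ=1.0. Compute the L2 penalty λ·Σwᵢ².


‖w‖₂² = (-2.7)² + (2.6)² + (0.51)² + (-2.13)²
     = 7.29 + 6.76 + 0.2601 + 4.5369
     = 18.847
λ·‖w‖₂² = 1.0·18.847 = 18.847

18.847


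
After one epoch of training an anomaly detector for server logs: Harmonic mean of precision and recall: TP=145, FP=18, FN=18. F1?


Precision = 145/163 = 0.8896
Recall = 145/163 = 0.8896
F1 = 2·P·R/(P+R) = 2·TP/(2·TP+FP+FN) = 290/(290+18+18) = 290/326 = 0.8896

0.8896


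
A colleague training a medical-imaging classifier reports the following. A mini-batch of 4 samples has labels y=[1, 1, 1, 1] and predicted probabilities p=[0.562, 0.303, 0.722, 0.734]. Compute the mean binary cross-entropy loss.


L[0] = -ln(0.562) = 0.5763
L[1] = -ln(0.303) = 1.194
L[2] = -ln(0.722) = 0.3257
L[3] = -ln(0.734) = 0.3092
mean = (0.5763 + 1.194 + 0.3257 + 0.3092)/4 = 0.6013

0.6013


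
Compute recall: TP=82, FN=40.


Recall = TP/(TP+FN)
= 82/(82+40)
= 82/122 = 67.21%

67.21%


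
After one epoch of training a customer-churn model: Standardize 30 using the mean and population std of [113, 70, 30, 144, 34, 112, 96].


μ = 85.5714, σ = 39.5758
z = (30 - 85.5714)/39.5758 = -1.4042

-1.4042


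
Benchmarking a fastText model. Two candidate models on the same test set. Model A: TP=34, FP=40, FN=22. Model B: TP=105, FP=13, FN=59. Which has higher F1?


Model A: P=34/74=0.4595, R=34/56=0.6071, F1=2PR/(P+R)=2TP/(2TP+FP+FN)=68/130=0.5231
Model B: P=105/118=0.8898, R=105/164=0.6402, F1=2PR/(P+R)=2TP/(2TP+FP+FN)=210/282=0.7447
0.5231 < 0.7447 → Model B

Model B


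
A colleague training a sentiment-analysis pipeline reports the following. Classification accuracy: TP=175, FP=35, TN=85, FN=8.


Accuracy = (TP+TN)/(TP+TN+FP+FN)
= (175+85)/(303)
= 260/303 = 85.81%

85.81%


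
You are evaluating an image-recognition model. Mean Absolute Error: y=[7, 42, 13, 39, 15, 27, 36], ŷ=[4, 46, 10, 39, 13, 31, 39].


Absolute errors: |7-4|=3, |42-46|=4, |13-10|=3, |39-39|=0, |15-13|=2, |27-31|=4, |36-39|=3
Sum = 19
MAE = 19/7 = 19/7

19/7


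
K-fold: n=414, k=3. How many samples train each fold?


Fold size = 414/3 = 138
Training per fold = 414 - 138 = 276

276


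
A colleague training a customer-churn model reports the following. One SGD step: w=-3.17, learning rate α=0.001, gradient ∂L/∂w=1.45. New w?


w_new = w - α·∇
= -3.17 - 0.001·1.45
= -3.17 - 0.00145
= -3.17145

-3.17145
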